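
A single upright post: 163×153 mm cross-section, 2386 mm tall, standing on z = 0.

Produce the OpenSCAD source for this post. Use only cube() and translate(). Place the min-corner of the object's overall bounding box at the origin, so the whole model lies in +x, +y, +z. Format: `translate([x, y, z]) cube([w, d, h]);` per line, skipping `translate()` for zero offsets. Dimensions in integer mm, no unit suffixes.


cube([163, 153, 2386]);


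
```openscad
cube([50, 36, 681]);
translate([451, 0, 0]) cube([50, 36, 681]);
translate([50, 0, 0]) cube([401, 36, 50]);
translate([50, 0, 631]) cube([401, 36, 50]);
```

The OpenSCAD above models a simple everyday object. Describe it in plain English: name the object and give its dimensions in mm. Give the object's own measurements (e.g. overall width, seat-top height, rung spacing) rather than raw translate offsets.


A rectangular picture frame lying in the x–z plane (depth along y). The opening is 401 mm wide (x) by 581 mm tall (z), surrounded by a border 50 mm wide on all four sides. The frame is 36 mm deep and is made of two full-height vertical stiles with two horizontal rails fitted between them.


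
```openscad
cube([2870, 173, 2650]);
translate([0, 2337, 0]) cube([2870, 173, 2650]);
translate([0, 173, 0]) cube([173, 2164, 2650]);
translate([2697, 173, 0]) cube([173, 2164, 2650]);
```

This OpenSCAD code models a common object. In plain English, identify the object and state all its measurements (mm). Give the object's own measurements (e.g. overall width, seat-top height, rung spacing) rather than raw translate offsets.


The wall frame of a small rectangular building: four walls, each 2650 mm tall and 173 mm thick, enclosing a footprint 2870 mm (x) by 2510 mm (y) outside-to-outside, with no floor or roof. The front and back walls (the −y and +y sides) span the full width; the two side walls fit between them.


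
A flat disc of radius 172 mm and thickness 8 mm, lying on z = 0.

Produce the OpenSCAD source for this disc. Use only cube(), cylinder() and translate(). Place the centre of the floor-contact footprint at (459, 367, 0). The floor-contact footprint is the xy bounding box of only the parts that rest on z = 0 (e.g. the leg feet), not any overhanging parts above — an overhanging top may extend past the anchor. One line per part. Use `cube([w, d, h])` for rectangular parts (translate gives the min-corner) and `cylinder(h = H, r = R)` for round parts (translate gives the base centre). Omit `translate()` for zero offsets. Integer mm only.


translate([459, 367, 0]) cylinder(h = 8, r = 172);


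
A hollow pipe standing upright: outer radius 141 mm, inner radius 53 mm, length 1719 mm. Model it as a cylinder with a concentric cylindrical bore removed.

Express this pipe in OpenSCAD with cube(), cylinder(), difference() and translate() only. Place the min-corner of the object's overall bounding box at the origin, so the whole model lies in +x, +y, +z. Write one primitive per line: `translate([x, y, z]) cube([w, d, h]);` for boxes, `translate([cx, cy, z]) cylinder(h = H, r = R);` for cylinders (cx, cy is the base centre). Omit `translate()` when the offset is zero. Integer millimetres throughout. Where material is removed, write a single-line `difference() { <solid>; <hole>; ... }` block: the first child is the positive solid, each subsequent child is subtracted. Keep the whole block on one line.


difference() { translate([141, 141, 0]) cylinder(h = 1719, r = 141); translate([141, 141, 0]) cylinder(h = 1719, r = 53); }


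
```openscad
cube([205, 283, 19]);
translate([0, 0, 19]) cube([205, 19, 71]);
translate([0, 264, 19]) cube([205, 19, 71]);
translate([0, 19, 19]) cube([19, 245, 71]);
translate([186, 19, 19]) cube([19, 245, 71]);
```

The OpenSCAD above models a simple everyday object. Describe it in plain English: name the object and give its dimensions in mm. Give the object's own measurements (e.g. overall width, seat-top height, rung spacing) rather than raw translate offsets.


An open-topped rectangular box: outside dimensions 205×283×90 mm, with a uniform wall and base thickness of 19 mm. The base is a full 205×283 slab on the floor; four walls sit on top of the base. The front and back walls (the −y and +y sides) span the full width; the two side walls fit between them.


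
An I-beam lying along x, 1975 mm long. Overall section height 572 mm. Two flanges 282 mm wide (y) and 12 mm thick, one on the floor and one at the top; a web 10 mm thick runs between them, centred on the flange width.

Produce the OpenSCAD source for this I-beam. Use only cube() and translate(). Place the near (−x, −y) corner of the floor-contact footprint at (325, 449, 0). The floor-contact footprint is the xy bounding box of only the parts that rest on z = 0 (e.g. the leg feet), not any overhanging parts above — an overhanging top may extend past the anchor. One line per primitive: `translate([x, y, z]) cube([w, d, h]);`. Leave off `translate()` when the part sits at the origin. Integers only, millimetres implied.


translate([325, 449, 0]) cube([1975, 282, 12]);
translate([325, 585, 12]) cube([1975, 10, 548]);
translate([325, 449, 560]) cube([1975, 282, 12]);


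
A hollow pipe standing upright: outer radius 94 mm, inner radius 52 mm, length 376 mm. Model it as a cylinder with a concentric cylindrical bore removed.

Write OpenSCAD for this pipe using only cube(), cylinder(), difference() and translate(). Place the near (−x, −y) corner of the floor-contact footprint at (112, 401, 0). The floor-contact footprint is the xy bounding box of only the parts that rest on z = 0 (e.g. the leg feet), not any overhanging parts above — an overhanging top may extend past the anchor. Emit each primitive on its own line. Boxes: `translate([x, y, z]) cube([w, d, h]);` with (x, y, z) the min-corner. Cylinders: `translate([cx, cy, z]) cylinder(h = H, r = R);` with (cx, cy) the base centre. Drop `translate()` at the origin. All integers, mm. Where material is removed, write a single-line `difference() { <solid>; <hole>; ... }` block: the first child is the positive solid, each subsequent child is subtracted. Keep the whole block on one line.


difference() { translate([206, 495, 0]) cylinder(h = 376, r = 94); translate([206, 495, 0]) cylinder(h = 376, r = 52); }


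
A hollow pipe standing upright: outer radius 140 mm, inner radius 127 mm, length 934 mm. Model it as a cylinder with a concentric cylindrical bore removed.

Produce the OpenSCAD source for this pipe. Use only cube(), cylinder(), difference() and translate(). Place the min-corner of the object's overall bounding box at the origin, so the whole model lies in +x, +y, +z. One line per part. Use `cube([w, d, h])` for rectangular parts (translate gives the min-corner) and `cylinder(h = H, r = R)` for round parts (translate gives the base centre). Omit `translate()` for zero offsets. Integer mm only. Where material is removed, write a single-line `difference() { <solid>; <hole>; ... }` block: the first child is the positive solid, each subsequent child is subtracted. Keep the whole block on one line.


difference() { translate([140, 140, 0]) cylinder(h = 934, r = 140); translate([140, 140, 0]) cylinder(h = 934, r = 127); }


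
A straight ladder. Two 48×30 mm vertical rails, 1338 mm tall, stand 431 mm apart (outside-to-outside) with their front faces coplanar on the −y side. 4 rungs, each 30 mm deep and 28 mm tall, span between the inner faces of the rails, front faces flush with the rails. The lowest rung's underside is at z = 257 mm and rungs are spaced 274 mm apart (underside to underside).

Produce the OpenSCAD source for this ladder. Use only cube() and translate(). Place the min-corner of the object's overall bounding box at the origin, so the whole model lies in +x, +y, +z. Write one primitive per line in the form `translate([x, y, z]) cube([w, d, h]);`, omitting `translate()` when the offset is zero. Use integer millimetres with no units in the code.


cube([48, 30, 1338]);
translate([383, 0, 0]) cube([48, 30, 1338]);
translate([48, 0, 257]) cube([335, 30, 28]);
translate([48, 0, 531]) cube([335, 30, 28]);
translate([48, 0, 805]) cube([335, 30, 28]);
translate([48, 0, 1079]) cube([335, 30, 28]);


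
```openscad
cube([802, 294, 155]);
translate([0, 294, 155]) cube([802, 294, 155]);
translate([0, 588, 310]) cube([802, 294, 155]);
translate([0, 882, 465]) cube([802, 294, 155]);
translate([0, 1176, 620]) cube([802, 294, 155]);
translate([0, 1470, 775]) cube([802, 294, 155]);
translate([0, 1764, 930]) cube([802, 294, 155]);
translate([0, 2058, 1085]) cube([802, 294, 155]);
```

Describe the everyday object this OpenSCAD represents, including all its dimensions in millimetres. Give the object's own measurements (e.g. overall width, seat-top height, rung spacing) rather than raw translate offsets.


A straight staircase of 8 solid steps. Each step is 802 mm wide (x), 294 mm deep (y, the going) and 155 mm tall (the rise). The first step rests on the floor; each subsequent step sits one going further in +y and one rise higher in +z, directly behind and above the previous step with no overlap.


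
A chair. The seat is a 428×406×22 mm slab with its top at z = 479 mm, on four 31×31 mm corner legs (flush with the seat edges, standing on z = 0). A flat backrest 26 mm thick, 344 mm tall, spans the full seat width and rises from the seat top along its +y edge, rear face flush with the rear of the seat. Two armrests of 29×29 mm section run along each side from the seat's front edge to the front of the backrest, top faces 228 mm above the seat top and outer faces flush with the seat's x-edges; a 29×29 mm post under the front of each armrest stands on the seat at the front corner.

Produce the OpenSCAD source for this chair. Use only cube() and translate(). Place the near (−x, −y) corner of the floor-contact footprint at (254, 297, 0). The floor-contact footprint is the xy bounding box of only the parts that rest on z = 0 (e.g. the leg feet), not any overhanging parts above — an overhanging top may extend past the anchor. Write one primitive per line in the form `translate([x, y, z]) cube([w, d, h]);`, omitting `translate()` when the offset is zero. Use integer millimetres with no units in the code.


// leg_h = 479 - 22 = 457
// arm post h = 228 - 29 = 199
translate([254, 297, 457]) cube([428, 406, 22]);
translate([254, 297, 0]) cube([31, 31, 457]);
translate([651, 297, 0]) cube([31, 31, 457]);
translate([254, 672, 0]) cube([31, 31, 457]);
translate([651, 672, 0]) cube([31, 31, 457]);
translate([254, 677, 479]) cube([428, 26, 344]);
translate([254, 297, 678]) cube([29, 380, 29]);
translate([653, 297, 678]) cube([29, 380, 29]);
translate([254, 297, 479]) cube([29, 29, 199]);
translate([653, 297, 479]) cube([29, 29, 199]);


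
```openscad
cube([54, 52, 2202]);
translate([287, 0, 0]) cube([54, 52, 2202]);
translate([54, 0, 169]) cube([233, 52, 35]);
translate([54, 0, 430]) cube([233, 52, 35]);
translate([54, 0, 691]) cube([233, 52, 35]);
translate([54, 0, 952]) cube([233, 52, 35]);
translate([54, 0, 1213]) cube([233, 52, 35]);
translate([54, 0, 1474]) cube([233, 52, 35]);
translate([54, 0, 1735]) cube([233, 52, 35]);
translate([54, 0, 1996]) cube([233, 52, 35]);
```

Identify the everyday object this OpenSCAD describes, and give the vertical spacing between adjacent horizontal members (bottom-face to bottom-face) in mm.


A ladder. The rung spacing is 261 mm.

Two tall 54×52 posts with 8 short bars between them — a ladder. Adjacent rungs sit at z = 169 and z = 430, so the spacing is 430 − 169 = 261 mm.


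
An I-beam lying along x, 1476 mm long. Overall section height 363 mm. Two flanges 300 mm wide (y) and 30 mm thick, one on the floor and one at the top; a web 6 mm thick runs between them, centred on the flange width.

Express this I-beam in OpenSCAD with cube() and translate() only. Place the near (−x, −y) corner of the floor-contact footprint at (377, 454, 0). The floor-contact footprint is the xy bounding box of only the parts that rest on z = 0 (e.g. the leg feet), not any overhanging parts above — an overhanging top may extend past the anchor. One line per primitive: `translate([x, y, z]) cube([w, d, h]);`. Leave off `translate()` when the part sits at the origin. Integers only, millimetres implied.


translate([377, 454, 0]) cube([1476, 300, 30]);
translate([377, 601, 30]) cube([1476, 6, 303]);
translate([377, 454, 333]) cube([1476, 300, 30]);


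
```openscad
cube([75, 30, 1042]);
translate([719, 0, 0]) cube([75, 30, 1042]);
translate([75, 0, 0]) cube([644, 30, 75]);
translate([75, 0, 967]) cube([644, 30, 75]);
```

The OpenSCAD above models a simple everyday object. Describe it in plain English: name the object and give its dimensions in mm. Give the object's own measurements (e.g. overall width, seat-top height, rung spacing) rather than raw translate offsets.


A rectangular picture frame lying in the x–z plane (depth along y). The opening is 644 mm wide (x) by 892 mm tall (z), surrounded by a border 75 mm wide on all four sides. The frame is 30 mm deep and is made of two full-height vertical stiles with two horizontal rails fitted between them.


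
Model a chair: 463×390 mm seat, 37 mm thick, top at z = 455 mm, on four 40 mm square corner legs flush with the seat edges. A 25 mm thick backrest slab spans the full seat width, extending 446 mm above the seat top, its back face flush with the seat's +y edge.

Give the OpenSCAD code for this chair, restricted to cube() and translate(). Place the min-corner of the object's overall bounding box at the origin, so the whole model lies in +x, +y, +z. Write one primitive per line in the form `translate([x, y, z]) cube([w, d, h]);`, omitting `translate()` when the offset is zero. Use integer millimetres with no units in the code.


translate([0, 0, 418]) cube([463, 390, 37]);
cube([40, 40, 418]);
translate([423, 0, 0]) cube([40, 40, 418]);
translate([0, 350, 0]) cube([40, 40, 418]);
translate([423, 350, 0]) cube([40, 40, 418]);
translate([0, 365, 455]) cube([463, 25, 446]);


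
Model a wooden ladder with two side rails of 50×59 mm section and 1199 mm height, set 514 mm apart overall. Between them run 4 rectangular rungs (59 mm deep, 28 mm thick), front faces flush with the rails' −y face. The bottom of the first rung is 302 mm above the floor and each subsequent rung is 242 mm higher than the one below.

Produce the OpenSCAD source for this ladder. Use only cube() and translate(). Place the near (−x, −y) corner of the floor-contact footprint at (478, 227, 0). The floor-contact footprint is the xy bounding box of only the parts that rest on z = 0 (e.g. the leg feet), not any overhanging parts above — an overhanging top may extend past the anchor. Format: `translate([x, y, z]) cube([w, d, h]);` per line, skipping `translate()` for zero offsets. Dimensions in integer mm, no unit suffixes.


translate([478, 227, 0]) cube([50, 59, 1199]);
translate([942, 227, 0]) cube([50, 59, 1199]);
translate([528, 227, 302]) cube([414, 59, 28]);
translate([528, 227, 544]) cube([414, 59, 28]);
translate([528, 227, 786]) cube([414, 59, 28]);
translate([528, 227, 1028]) cube([414, 59, 28]);


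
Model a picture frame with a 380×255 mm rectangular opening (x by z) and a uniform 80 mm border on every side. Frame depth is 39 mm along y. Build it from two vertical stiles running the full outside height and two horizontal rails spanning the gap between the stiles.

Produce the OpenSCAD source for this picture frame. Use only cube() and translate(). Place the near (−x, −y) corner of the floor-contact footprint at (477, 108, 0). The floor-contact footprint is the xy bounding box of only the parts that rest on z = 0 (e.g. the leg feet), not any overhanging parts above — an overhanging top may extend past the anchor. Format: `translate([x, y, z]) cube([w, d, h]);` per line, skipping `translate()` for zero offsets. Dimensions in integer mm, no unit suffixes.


translate([477, 108, 0]) cube([80, 39, 415]);
translate([937, 108, 0]) cube([80, 39, 415]);
translate([557, 108, 0]) cube([380, 39, 80]);
translate([557, 108, 335]) cube([380, 39, 80]);


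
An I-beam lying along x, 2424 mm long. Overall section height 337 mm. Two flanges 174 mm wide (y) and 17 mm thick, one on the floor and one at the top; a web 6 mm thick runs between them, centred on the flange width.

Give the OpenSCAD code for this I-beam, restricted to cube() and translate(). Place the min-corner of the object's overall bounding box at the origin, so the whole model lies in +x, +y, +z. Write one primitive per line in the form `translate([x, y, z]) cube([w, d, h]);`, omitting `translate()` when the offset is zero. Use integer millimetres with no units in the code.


cube([2424, 174, 17]);
translate([0, 84, 17]) cube([2424, 6, 303]);
translate([0, 0, 320]) cube([2424, 174, 17]);


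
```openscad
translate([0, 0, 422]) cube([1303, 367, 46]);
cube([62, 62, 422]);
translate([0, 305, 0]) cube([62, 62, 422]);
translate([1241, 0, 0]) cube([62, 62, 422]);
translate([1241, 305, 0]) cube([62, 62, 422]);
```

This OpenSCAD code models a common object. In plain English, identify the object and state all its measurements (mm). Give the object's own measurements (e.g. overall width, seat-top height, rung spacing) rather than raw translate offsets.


A long wooden bench with a 1303 mm (x) × 367 mm (y) seat, 46 mm thick, its top surface 468 mm above the floor. Four 62 mm square legs at the seat corners, flush with the edges, run from z = 0 to the seat underside.


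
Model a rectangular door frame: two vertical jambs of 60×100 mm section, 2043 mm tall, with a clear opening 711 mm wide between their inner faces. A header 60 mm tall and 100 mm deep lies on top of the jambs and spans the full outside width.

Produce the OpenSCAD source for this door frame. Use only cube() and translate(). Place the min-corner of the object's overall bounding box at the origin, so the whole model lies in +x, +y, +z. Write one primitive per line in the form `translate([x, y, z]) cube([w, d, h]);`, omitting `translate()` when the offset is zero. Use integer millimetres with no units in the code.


cube([60, 100, 2043]);
translate([771, 0, 0]) cube([60, 100, 2043]);
translate([0, 0, 2043]) cube([831, 100, 60]);


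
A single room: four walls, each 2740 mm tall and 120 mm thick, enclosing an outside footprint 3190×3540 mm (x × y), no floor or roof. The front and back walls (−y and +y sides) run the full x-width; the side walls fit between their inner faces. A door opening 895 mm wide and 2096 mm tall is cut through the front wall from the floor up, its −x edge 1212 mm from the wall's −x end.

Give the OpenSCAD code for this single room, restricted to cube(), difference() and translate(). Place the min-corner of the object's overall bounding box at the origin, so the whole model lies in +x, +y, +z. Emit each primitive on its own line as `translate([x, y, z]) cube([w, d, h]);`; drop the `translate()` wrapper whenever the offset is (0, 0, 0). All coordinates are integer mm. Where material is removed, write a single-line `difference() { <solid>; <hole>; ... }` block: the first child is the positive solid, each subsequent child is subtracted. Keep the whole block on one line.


difference() { cube([3190, 120, 2740]); translate([1212, 0, 0]) cube([895, 120, 2096]); }
translate([0, 3420, 0]) cube([3190, 120, 2740]);
translate([0, 120, 0]) cube([120, 3300, 2740]);
translate([3070, 120, 0]) cube([120, 3300, 2740]);


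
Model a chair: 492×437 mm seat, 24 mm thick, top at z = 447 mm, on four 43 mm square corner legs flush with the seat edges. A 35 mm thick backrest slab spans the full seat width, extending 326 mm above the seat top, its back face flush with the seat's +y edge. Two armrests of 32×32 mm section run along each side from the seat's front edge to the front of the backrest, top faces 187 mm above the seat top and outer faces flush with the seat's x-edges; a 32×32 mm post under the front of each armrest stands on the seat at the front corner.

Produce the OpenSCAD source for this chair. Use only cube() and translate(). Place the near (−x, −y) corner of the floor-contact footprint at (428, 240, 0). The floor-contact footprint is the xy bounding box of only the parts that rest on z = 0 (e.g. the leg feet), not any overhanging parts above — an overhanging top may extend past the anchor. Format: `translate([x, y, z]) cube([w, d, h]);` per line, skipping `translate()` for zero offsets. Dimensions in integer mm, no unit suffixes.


// leg_h = 447 - 24 = 423
// arm post h = 187 - 32 = 155
translate([428, 240, 423]) cube([492, 437, 24]);
translate([428, 240, 0]) cube([43, 43, 423]);
translate([877, 240, 0]) cube([43, 43, 423]);
translate([428, 634, 0]) cube([43, 43, 423]);
translate([877, 634, 0]) cube([43, 43, 423]);
translate([428, 642, 447]) cube([492, 35, 326]);
translate([428, 240, 602]) cube([32, 402, 32]);
translate([888, 240, 602]) cube([32, 402, 32]);
translate([428, 240, 447]) cube([32, 32, 155]);
translate([888, 240, 447]) cube([32, 32, 155]);


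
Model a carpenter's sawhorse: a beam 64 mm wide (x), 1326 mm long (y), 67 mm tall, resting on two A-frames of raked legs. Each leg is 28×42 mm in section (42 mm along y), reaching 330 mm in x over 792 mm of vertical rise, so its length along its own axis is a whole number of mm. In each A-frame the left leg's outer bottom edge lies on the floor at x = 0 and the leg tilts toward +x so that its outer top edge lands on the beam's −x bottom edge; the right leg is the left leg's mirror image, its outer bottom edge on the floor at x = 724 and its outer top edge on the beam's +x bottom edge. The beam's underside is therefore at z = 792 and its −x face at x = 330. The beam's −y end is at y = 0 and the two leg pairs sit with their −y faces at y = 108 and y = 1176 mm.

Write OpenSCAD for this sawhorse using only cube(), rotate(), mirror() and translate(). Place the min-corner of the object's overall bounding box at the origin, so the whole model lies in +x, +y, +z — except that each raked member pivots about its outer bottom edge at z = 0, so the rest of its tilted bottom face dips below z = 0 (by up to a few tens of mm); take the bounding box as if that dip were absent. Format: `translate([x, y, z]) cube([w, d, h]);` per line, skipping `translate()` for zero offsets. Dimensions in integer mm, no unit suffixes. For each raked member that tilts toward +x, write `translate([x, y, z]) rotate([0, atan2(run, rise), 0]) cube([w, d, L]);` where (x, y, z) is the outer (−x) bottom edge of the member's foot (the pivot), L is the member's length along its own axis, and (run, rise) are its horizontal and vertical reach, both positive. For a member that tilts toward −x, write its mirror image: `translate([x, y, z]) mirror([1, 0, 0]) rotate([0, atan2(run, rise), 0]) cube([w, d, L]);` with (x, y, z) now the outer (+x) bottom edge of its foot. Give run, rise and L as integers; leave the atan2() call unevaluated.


// leg length = √(330² + 792²) = 858
// right-leg outer foot x = 2·330 + 64 = 724
// beam min-corner = (330, 0, 792)
translate([330, 0, 792]) cube([64, 1326, 67]);
translate([0, 108, 0]) rotate([0, atan2(330, 792), 0]) cube([28, 42, 858]);
translate([724, 108, 0]) mirror([1, 0, 0]) rotate([0, atan2(330, 792), 0]) cube([28, 42, 858]);
translate([0, 1176, 0]) rotate([0, atan2(330, 792), 0]) cube([28, 42, 858]);
translate([724, 1176, 0]) mirror([1, 0, 0]) rotate([0, atan2(330, 792), 0]) cube([28, 42, 858]);


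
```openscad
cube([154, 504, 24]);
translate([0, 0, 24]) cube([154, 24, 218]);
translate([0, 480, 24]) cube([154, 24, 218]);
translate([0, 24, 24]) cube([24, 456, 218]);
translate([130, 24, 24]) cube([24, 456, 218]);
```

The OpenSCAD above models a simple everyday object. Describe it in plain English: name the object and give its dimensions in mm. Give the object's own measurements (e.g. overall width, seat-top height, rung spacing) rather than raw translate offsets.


An open-topped rectangular box: outside dimensions 154×504×242 mm, with a uniform wall and base thickness of 24 mm. The base is a full 154×504 slab on the floor; four walls sit on top of the base. The front and back walls (the −y and +y sides) span the full width; the two side walls fit between them.


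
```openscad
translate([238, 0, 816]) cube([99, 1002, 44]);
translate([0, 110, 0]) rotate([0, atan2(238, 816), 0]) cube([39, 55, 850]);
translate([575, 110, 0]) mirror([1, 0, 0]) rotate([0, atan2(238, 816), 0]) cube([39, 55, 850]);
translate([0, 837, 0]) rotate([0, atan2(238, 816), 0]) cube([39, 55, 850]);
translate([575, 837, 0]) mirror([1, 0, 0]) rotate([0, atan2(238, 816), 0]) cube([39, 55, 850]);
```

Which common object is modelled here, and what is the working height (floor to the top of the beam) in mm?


A sawhorse. The overall height is 860 mm.

A beam across two mirrored pairs of raked legs — a sawhorse. The beam's underside is at z = 816 (matching the legs' vertical rise in atan2(238, 816)) and the beam is 44 mm tall, so its top is at 816 + 44 = 860 mm. The raked legs top out at the beam's underside, so that is the highest point.


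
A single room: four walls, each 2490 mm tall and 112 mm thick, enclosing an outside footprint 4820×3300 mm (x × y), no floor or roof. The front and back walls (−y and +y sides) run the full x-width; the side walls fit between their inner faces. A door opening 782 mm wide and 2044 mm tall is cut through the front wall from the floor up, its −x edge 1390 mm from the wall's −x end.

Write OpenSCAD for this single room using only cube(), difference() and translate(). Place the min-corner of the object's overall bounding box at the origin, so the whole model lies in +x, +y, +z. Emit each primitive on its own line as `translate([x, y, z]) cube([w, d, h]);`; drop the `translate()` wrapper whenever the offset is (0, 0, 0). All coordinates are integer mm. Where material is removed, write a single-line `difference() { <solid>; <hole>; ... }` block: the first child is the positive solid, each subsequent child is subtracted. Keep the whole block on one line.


difference() { cube([4820, 112, 2490]); translate([1390, 0, 0]) cube([782, 112, 2044]); }
translate([0, 3188, 0]) cube([4820, 112, 2490]);
translate([0, 112, 0]) cube([112, 3076, 2490]);
translate([4708, 112, 0]) cube([112, 3076, 2490]);


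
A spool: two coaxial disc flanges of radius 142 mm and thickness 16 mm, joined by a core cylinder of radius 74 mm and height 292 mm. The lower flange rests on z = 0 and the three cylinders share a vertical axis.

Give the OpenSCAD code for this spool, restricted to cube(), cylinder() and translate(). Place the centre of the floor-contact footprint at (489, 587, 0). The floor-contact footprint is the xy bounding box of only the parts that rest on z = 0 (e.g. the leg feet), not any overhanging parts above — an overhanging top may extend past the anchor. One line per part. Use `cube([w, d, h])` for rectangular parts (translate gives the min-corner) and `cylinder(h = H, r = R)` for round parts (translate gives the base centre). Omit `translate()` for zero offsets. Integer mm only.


translate([489, 587, 0]) cylinder(h = 16, r = 142);
translate([489, 587, 16]) cylinder(h = 292, r = 74);
translate([489, 587, 308]) cylinder(h = 16, r = 142);


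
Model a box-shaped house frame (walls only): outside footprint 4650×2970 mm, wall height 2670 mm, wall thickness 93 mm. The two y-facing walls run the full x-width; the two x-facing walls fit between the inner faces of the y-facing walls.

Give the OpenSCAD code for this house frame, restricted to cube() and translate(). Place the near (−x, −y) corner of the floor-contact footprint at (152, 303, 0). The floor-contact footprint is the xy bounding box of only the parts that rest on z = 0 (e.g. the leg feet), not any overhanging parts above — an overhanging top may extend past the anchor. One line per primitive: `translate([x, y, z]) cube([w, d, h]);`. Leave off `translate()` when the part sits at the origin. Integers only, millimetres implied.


translate([152, 303, 0]) cube([4650, 93, 2670]);
translate([152, 3180, 0]) cube([4650, 93, 2670]);
translate([152, 396, 0]) cube([93, 2784, 2670]);
translate([4709, 396, 0]) cube([93, 2784, 2670]);


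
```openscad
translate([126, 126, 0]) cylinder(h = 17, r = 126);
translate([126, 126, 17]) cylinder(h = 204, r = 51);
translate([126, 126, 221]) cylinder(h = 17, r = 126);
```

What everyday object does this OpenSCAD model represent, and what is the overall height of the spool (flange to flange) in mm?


A spool. The overall height is 238 mm.

Three coaxial cylinders, large–small–large — a spool. Two 17 mm flanges and a 204 mm core give 17 + 204 + 17 = 238 mm.


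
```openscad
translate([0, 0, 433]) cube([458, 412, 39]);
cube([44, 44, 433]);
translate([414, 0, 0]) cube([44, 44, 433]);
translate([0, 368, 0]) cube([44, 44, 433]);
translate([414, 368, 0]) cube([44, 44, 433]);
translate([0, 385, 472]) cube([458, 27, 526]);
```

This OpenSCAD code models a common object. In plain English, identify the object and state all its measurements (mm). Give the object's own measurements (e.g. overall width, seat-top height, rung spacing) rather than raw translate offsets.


A chair. The seat is a 458×412×39 mm slab with its top at z = 472 mm, on four 44×44 mm corner legs (flush with the seat edges, standing on z = 0). A flat backrest 27 mm thick, 526 mm tall, spans the full seat width and rises from the seat top along its +y edge, rear face flush with the rear of the seat.


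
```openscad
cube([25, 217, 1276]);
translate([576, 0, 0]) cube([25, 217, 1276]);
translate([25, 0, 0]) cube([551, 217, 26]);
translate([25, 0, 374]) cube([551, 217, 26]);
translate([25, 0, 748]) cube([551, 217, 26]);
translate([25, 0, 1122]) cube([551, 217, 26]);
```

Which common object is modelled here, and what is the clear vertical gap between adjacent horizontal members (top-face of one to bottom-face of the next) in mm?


A bookshelf. The clear shelf gap is 348 mm.

Two tall side panels with 4 horizontal boards between them — a bookshelf. The first two shelf undersides are at z = 0 and z = 374; with shelf thickness 26, the clear gap is 374 − 0 − 26 = 348 mm.


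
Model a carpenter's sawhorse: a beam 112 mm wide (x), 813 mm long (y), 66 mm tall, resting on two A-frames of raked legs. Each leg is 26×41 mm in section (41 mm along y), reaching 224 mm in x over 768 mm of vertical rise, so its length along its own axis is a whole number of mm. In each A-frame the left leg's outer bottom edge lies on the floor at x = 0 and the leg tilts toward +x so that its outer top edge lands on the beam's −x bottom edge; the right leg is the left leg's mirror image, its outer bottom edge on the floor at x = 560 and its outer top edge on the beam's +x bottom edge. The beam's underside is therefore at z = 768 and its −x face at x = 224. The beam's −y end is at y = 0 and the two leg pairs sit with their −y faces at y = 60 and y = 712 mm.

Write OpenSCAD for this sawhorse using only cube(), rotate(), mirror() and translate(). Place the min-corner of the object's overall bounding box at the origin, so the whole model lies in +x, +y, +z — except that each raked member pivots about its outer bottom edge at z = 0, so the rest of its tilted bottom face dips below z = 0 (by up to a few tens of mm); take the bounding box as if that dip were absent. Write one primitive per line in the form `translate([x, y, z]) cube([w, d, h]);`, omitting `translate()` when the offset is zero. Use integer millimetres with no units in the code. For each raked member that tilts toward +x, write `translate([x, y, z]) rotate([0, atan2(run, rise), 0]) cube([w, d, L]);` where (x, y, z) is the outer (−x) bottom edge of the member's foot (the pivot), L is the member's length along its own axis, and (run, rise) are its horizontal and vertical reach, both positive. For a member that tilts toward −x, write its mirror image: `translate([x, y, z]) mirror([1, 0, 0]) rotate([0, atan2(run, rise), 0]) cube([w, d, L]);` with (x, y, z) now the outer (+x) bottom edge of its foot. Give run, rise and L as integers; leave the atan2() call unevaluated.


// leg length = √(224² + 768²) = 800
// right-leg outer foot x = 2·224 + 112 = 560
// beam min-corner = (224, 0, 768)
translate([224, 0, 768]) cube([112, 813, 66]);
translate([0, 60, 0]) rotate([0, atan2(224, 768), 0]) cube([26, 41, 800]);
translate([560, 60, 0]) mirror([1, 0, 0]) rotate([0, atan2(224, 768), 0]) cube([26, 41, 800]);
translate([0, 712, 0]) rotate([0, atan2(224, 768), 0]) cube([26, 41, 800]);
translate([560, 712, 0]) mirror([1, 0, 0]) rotate([0, atan2(224, 768), 0]) cube([26, 41, 800]);


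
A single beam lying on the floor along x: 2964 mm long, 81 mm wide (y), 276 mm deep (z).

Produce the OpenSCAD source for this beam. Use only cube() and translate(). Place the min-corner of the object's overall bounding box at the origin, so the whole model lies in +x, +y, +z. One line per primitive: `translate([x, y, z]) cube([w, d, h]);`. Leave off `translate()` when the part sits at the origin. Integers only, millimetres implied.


cube([2964, 81, 276]);


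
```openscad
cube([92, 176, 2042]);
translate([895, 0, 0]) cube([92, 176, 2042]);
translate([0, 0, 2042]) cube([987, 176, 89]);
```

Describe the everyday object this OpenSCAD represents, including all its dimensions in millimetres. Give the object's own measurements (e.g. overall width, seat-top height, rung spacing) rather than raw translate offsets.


A door frame. The clear opening is 803 mm wide and 2042 mm high. Two 92 mm wide jambs, 176 mm deep, stand either side of the opening from the floor to the top of the opening. A 89 mm thick head sits across the top of both jambs, spanning the full outside width of the frame.


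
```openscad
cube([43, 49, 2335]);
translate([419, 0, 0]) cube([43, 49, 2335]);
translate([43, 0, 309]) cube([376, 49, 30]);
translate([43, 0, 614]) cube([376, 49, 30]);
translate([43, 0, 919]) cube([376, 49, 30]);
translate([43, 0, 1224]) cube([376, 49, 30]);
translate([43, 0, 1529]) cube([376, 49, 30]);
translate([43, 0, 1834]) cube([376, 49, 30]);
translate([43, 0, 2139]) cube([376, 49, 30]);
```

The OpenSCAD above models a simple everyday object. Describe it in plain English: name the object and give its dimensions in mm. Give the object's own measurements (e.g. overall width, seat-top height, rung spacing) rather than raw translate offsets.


A straight ladder. Two 43×49 mm vertical rails, 2335 mm tall, stand 462 mm apart (outside-to-outside) with their front faces coplanar on the −y side. 7 rungs, each 49 mm deep and 30 mm tall, span between the inner faces of the rails, front faces flush with the rails. The lowest rung's underside is at z = 309 mm and rungs are spaced 305 mm apart (underside to underside).


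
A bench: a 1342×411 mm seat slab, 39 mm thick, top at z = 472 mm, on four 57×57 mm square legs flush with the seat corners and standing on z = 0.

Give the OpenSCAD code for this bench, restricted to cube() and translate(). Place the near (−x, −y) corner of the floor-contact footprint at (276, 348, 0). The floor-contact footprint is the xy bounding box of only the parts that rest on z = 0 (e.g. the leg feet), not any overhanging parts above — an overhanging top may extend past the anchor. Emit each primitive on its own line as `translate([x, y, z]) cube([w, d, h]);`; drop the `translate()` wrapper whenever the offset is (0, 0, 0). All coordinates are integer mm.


translate([276, 348, 433]) cube([1342, 411, 39]);
translate([276, 348, 0]) cube([57, 57, 433]);
translate([276, 702, 0]) cube([57, 57, 433]);
translate([1561, 348, 0]) cube([57, 57, 433]);
translate([1561, 702, 0]) cube([57, 57, 433]);


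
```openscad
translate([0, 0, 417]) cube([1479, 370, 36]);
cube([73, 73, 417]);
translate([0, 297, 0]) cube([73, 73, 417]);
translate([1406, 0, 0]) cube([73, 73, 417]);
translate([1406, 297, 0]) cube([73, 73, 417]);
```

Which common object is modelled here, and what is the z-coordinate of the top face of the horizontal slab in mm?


A bench. The seat-top height is 453 mm.

A long slab on four corner posts — a bench. The slab sits at z = 417 with thickness 36, so the top is 417 + 36 = 453 mm.


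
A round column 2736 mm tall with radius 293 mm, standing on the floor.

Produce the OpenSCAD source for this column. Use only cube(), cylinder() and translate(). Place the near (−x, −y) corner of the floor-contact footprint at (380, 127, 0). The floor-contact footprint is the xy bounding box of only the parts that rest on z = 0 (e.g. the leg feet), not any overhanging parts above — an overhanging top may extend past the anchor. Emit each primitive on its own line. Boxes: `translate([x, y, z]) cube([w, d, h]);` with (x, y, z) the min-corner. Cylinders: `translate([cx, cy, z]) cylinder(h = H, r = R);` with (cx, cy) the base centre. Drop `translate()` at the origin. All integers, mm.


translate([673, 420, 0]) cylinder(h = 2736, r = 293);


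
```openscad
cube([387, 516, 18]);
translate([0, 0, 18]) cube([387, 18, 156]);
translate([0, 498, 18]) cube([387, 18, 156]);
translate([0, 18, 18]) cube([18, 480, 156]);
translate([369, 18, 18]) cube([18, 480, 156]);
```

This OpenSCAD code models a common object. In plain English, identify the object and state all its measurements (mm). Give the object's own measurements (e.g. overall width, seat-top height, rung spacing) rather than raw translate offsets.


An open-topped rectangular box: outside dimensions 387×516×174 mm, with a uniform wall and base thickness of 18 mm. The base is a full 387×516 slab on the floor; four walls sit on top of the base. The front and back walls (the −y and +y sides) span the full width; the two side walls fit between them.


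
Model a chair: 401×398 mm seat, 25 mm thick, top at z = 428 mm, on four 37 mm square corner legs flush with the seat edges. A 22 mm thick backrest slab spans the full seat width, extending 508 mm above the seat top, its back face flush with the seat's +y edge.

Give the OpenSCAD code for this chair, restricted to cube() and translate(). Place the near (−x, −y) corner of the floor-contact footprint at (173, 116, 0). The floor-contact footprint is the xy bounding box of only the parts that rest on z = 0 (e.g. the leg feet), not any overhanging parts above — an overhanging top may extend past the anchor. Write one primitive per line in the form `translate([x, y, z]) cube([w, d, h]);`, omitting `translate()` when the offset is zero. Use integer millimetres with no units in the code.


translate([173, 116, 403]) cube([401, 398, 25]);
translate([173, 116, 0]) cube([37, 37, 403]);
translate([537, 116, 0]) cube([37, 37, 403]);
translate([173, 477, 0]) cube([37, 37, 403]);
translate([537, 477, 0]) cube([37, 37, 403]);
translate([173, 492, 428]) cube([401, 22, 508]);


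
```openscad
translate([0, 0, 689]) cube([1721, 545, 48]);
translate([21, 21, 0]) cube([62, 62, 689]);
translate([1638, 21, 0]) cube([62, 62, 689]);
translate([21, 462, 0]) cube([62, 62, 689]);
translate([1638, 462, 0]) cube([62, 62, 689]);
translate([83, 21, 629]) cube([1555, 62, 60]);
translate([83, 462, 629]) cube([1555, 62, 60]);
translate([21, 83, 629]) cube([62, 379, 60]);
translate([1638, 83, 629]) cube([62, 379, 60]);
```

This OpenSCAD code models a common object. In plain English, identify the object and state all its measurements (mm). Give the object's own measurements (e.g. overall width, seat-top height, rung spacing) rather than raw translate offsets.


A rectangular dining table. The top is 1721×545×48 mm with its upper surface at z = 737 mm. It stands on four 62×62 mm square legs, each inset 21 mm from the nearest pair of top edges, running from the floor to the underside of the top. Four apron rails, 62 mm thick and 60 mm tall, run between adjacent legs with their top edges flush with the underside of the top and their outer faces flush with the legs' outer faces.


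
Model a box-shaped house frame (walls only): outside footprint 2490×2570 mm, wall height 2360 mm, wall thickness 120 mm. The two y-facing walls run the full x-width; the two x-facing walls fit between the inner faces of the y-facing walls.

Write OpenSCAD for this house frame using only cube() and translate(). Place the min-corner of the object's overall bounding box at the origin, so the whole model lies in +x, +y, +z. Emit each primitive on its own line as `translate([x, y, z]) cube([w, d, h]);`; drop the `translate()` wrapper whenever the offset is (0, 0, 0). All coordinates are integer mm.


cube([2490, 120, 2360]);
translate([0, 2450, 0]) cube([2490, 120, 2360]);
translate([0, 120, 0]) cube([120, 2330, 2360]);
translate([2370, 120, 0]) cube([120, 2330, 2360]);
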